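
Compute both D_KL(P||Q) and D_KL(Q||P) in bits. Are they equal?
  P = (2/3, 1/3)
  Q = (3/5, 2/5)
D_KL(P||Q) = 0.0137, D_KL(Q||P) = 0.0140

KL divergence is not symmetric: D_KL(P||Q) ≠ D_KL(Q||P) in general.

D_KL(P||Q) = 0.0137 bits
D_KL(Q||P) = 0.0140 bits

No, they are not equal!

This asymmetry is why KL divergence is not a true distance metric.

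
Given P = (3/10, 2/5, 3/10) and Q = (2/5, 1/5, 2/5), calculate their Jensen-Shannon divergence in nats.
0.0242 nats

Jensen-Shannon divergence is:
JSD(P||Q) = 0.5 × D_KL(P||M) + 0.5 × D_KL(Q||M)
where M = 0.5 × (P + Q) is the mixture distribution.

M = 0.5 × (3/10, 2/5, 3/10) + 0.5 × (2/5, 1/5, 2/5) = (7/20, 3/10, 7/20)

D_KL(P||M) = 0.0226 nats
D_KL(Q||M) = 0.0257 nats

JSD(P||Q) = 0.5 × 0.0226 + 0.5 × 0.0257 = 0.0242 nats

Unlike KL divergence, JSD is symmetric and bounded: 0 ≤ JSD ≤ log(2).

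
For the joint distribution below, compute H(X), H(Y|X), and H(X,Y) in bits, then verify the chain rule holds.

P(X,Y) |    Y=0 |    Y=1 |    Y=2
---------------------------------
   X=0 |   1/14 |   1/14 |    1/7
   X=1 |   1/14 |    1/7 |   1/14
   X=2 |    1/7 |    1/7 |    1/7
H(X,Y) = 3.0931, H(X) = 1.5567, H(Y|X) = 1.5364 (all in bits)

Chain rule: H(X,Y) = H(X) + H(Y|X)

Left side — joint entropy directly:
H(X,Y) = -Σ p(x,y) log p(x,y) = 3.0931 bits

Right side — compute H(Y|X) from the conditional distributions:
P(X) = (2/7, 2/7, 3/7), so H(X) = 1.5567 bits
H(Y|X) = Σ_x P(X=x) · H(Y|X=x):
  P(Y|X=0) = (1/4, 1/4, 1/2), H(Y|X=0) = 1.5000, weight P(X=0) = 2/7
  P(Y|X=1) = (1/4, 1/2, 1/4), H(Y|X=1) = 1.5000, weight P(X=1) = 2/7
  P(Y|X=2) = (1/3, 1/3, 1/3), H(Y|X=2) = 1.5850, weight P(X=2) = 3/7
H(Y|X) = 1.5364 bits

H(X) + H(Y|X) = 1.5567 + 1.5364 = 3.0931 bits

Both sides equal 3.0931 bits. ✓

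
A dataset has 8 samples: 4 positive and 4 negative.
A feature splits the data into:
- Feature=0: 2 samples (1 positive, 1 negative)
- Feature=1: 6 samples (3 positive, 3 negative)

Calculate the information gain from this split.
0.0000 bits

Information Gain = H(Y) - H(Y|Feature)

Before split:
P(positive) = 4/8 = 0.5000
H(Y) = 1.0000 bits

After split:
Feature=0: H = 1.0000 bits (weight = 2/8)
Feature=1: H = 1.0000 bits (weight = 6/8)
H(Y|Feature) = (2/8)×1.0000 + (6/8)×1.0000 = 1.0000 bits

Information Gain = 1.0000 - 1.0000 = 0.0000 bits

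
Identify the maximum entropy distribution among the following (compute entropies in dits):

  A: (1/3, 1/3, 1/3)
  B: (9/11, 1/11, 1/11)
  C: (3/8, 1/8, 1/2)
A

For a discrete distribution over n outcomes, entropy is maximized by the uniform distribution.

Computing entropies:
H(A) = 0.4771 dits
H(B) = 0.2606 dits
H(C) = 0.4231 dits

The uniform distribution (where all probabilities equal 1/3) achieves the maximum entropy of log_10(3) = 0.4771 dits.

Distribution A has the highest entropy.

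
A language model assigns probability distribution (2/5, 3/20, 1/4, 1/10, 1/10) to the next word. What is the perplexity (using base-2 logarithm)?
4.2981

Perplexity is 2^H (or exp(H) for natural log).

First, H = -Σ p log p = 2.1037 bits
Perplexity = 2^2.1037 = 4.2981

Interpretation: The model's uncertainty is equivalent to choosing uniformly among 4.3 options.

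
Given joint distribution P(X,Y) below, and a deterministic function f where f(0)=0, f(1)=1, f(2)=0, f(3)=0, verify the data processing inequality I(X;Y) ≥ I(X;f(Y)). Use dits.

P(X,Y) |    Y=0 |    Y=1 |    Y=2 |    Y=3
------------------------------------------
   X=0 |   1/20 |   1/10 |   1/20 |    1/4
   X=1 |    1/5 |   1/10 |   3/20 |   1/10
I(X;Y) = 0.0445, I(X;f(Y)) = 0.0005, inequality holds: 0.0445 ≥ 0.0005

Data Processing Inequality: For any Markov chain X → Y → Z, we have I(X;Y) ≥ I(X;Z).

Here Z = f(Y) is a deterministic function of Y, forming X → Y → Z.

Original I(X;Y) = 0.0445 dits

After applying f:
P(X,Z) where Z=f(Y):
- P(X,Z=0) = P(X,Y=0) + P(X,Y=2) + P(X,Y=3)
- P(X,Z=1) = P(X,Y=1)

I(X;Z) = I(X;f(Y)) = 0.0005 dits

Verification: 0.0445 ≥ 0.0005 ✓

Information cannot be created by processing; the function f can only lose information about X.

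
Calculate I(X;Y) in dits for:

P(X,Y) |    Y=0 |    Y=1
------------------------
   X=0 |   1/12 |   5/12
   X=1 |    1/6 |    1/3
0.0082 dits

Mutual information: I(X;Y) = H(X) + H(Y) - H(X,Y)

Marginals:
P(X) = (1/2, 1/2), H(X) = 0.3010 dits
P(Y) = (1/4, 3/4), H(Y) = 0.2442 dits

Joint entropy: H(X,Y) = 0.5371 dits

I(X;Y) = 0.3010 + 0.2442 - 0.5371 = 0.0082 dits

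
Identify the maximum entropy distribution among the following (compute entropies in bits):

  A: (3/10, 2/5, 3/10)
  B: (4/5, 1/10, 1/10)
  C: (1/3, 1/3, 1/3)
C

For a discrete distribution over n outcomes, entropy is maximized by the uniform distribution.

Computing entropies:
H(A) = 1.5710 bits
H(B) = 0.9219 bits
H(C) = 1.5850 bits

The uniform distribution (where all probabilities equal 1/3) achieves the maximum entropy of log_2(3) = 1.5850 bits.

Distribution C has the highest entropy.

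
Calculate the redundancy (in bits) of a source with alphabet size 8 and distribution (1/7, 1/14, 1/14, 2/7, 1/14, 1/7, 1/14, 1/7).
0.1926 bits

Redundancy measures how far a source is from maximum entropy:
R = H_max - H(X)

Maximum entropy for 8 symbols: H_max = log_2(8) = 3.0000 bits
Actual entropy: H(X) = 2.8074 bits
Redundancy: R = 3.0000 - 2.8074 = 0.1926 bits

This redundancy represents potential for compression: the source could be compressed by 0.1926 bits per symbol.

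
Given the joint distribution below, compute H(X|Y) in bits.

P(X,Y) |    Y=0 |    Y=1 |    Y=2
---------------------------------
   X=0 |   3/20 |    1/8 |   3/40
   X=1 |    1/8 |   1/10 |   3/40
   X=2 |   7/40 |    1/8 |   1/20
1.5715 bits

Using the chain rule: H(X|Y) = H(X,Y) - H(Y)

First, compute H(X,Y) = 3.0844 bits

Marginal P(Y) = (9/20, 7/20, 1/5)
H(Y) = 1.5129 bits

H(X|Y) = H(X,Y) - H(Y) = 3.0844 - 1.5129 = 1.5715 bits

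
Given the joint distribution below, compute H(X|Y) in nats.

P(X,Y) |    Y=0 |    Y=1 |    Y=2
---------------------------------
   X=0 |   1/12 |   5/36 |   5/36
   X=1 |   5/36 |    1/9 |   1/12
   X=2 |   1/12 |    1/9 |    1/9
1.0799 nats

Using the chain rule: H(X|Y) = H(X,Y) - H(Y)

First, compute H(X,Y) = 2.1762 nats

Marginal P(Y) = (11/36, 13/36, 1/3)
H(Y) = 1.0963 nats

H(X|Y) = H(X,Y) - H(Y) = 2.1762 - 1.0963 = 1.0799 nats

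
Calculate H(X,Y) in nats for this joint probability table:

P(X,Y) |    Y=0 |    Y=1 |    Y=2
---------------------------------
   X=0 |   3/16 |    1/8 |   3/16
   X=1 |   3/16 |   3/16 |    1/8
1.7753 nats

Joint entropy is H(X,Y) = -Σ_{x,y} p(x,y) log p(x,y).

Summing over all non-zero entries:
H(X,Y) = -[3/16·log_e(3/16) + 1/8·log_e(1/8) + 3/16·log_e(3/16) + 3/16·log_e(3/16) + 3/16·log_e(3/16) + 1/8·log_e(1/8)]
H(X,Y) = 1.7753 nats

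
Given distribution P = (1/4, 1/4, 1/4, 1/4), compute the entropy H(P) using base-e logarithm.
1.3863 nats

Shannon entropy is H(X) = -Σ p(x) log p(x).

For P = (1/4, 1/4, 1/4, 1/4):
H = -1/4 × log_e(1/4) -1/4 × log_e(1/4) -1/4 × log_e(1/4) -1/4 × log_e(1/4)
H = 1.3863 nats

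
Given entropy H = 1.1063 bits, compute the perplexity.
2.1529

Perplexity is 2^H (or exp(H) for natural log).

H = 1.1063 bits
Perplexity = 2^1.1063 = 2.1529

Interpretation: The model's uncertainty is equivalent to choosing uniformly among 2.2 options.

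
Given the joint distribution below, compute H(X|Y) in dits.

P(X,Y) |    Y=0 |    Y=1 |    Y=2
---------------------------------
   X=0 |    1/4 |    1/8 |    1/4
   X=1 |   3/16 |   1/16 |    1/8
0.2852 dits

Using the chain rule: H(X|Y) = H(X,Y) - H(Y)

First, compute H(X,Y) = 0.7384 dits

Marginal P(Y) = (7/16, 3/16, 3/8)
H(Y) = 0.4531 dits

H(X|Y) = H(X,Y) - H(Y) = 0.7384 - 0.4531 = 0.2852 dits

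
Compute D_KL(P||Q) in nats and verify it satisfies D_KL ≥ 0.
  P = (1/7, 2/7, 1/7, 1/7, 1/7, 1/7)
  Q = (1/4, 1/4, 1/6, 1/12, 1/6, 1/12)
0.0682 nats

KL divergence satisfies the Gibbs inequality: D_KL(P||Q) ≥ 0 for all distributions P, Q.

D_KL(P||Q) = Σ p(x) log(p(x)/q(x))
Term by term:
  x=0: 1/7 × log_e[(1/7)/(1/4)] = -0.0799
  x=1: 2/7 × log_e[(2/7)/(1/4)] = 0.0382
  x=2: 1/7 × log_e[(1/7)/(1/6)] = -0.0220
  x=3: 1/7 × log_e[(1/7)/(1/12)] = 0.0770
  x=4: 1/7 × log_e[(1/7)/(1/6)] = -0.0220
  x=5: 1/7 × log_e[(1/7)/(1/12)] = 0.0770
D_KL(P||Q) = 0.0682 nats

D_KL(P||Q) = 0.0682 ≥ 0 ✓

This non-negativity is a fundamental property: relative entropy cannot be negative because it measures how different Q is from P.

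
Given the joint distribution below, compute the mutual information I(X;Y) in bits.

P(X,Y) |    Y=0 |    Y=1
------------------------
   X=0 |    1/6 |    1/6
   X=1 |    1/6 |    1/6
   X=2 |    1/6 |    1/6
0.0000 bits

Mutual information: I(X;Y) = H(X) + H(Y) - H(X,Y)

Marginals:
P(X) = (1/3, 1/3, 1/3), H(X) = 1.5850 bits
P(Y) = (1/2, 1/2), H(Y) = 1.0000 bits

Joint entropy: H(X,Y) = 2.5850 bits

I(X;Y) = 1.5850 + 1.0000 - 2.5850 = 0.0000 bits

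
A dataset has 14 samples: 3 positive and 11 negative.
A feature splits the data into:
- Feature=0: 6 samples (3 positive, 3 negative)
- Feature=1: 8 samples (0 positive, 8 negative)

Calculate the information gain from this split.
0.3210 bits

Information Gain = H(Y) - H(Y|Feature)

Before split:
P(positive) = 3/14 = 0.2143
H(Y) = 0.7496 bits

After split:
Feature=0: H = 1.0000 bits (weight = 6/14)
Feature=1: H = 0.0000 bits (weight = 8/14)
H(Y|Feature) = (6/14)×1.0000 + (8/14)×0.0000 = 0.4286 bits

Information Gain = 0.7496 - 0.4286 = 0.3210 bits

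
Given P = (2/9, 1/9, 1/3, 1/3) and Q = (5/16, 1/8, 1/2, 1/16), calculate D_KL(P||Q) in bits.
0.4818 bits

KL divergence: D_KL(P||Q) = Σ p(x) log(p(x)/q(x))

Computing term by term:
  x=0: 2/9 × log_2[(2/9)/(5/16)] = 2/9 × -0.4919 = -0.1093
  x=1: 1/9 × log_2[(1/9)/(1/8)] = 1/9 × -0.1699 = -0.0189
  x=2: 1/3 × log_2[(1/3)/(1/2)] = 1/3 × -0.5850 = -0.1950
  x=3: 1/3 × log_2[(1/3)/(1/16)] = 1/3 × 2.4150 = 0.8050

D_KL(P||Q) = 0.4818 bits

Note: KL divergence is always non-negative and equals 0 iff P = Q.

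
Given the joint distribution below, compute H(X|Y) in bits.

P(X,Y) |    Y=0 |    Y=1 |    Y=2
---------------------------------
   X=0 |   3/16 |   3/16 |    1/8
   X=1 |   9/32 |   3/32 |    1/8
0.9634 bits

Using the chain rule: H(X|Y) = H(X,Y) - H(Y)

First, compute H(X,Y) = 2.4905 bits

Marginal P(Y) = (15/32, 9/32, 1/4)
H(Y) = 1.5271 bits

H(X|Y) = H(X,Y) - H(Y) = 2.4905 - 1.5271 = 0.9634 bits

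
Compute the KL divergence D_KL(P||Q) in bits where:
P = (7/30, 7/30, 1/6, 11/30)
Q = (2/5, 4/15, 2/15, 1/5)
0.1479 bits

KL divergence: D_KL(P||Q) = Σ p(x) log(p(x)/q(x))

Computing term by term:
  x=0: 7/30 × log_2[(7/30)/(2/5)] = 7/30 × -0.7776 = -0.1814
  x=1: 7/30 × log_2[(7/30)/(4/15)] = 7/30 × -0.1926 = -0.0450
  x=2: 1/6 × log_2[(1/6)/(2/15)] = 1/6 × 0.3219 = 0.0537
  x=3: 11/30 × log_2[(11/30)/(1/5)] = 11/30 × 0.8745 = 0.3206

D_KL(P||Q) = 0.1479 bits

Note: KL divergence is always non-negative and equals 0 iff P = Q.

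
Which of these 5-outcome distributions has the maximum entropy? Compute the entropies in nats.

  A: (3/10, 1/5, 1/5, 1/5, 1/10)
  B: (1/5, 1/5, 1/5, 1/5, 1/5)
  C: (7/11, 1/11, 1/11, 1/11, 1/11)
B

For a discrete distribution over n outcomes, entropy is maximized by the uniform distribution.

Computing entropies:
H(A) = 1.5571 nats
H(B) = 1.6094 nats
H(C) = 1.1596 nats

The uniform distribution (where all probabilities equal 1/5) achieves the maximum entropy of log_e(5) = 1.6094 nats.

Distribution B has the highest entropy.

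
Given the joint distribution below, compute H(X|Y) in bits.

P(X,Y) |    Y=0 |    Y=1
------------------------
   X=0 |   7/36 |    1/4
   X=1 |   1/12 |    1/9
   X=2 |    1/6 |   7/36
1.5095 bits

Using the chain rule: H(X|Y) = H(X,Y) - H(Y)

First, compute H(X,Y) = 2.5006 bits

Marginal P(Y) = (4/9, 5/9)
H(Y) = 0.9911 bits

H(X|Y) = H(X,Y) - H(Y) = 2.5006 - 0.9911 = 1.5095 bits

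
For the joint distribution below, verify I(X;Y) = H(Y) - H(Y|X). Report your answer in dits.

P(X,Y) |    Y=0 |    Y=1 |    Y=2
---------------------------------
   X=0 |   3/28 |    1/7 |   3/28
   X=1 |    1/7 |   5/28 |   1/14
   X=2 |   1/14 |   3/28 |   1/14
I(X;Y) = 0.0038 dits

Mutual information has multiple equivalent forms:
- I(X;Y) = H(X) - H(X|Y)
- I(X;Y) = H(Y) - H(Y|X)
- I(X;Y) = H(X) + H(Y) - H(X,Y)

Computing all quantities:
H(X) = 0.4696, H(Y) = 0.4667, H(X,Y) = 0.9325
H(X|Y) = 0.4658, H(Y|X) = 0.4628

Verification:
H(X) - H(X|Y) = 0.4696 - 0.4658 = 0.0038
H(Y) - H(Y|X) = 0.4667 - 0.4628 = 0.0038
H(X) + H(Y) - H(X,Y) = 0.4696 + 0.4667 - 0.9325 = 0.0038

All forms give I(X;Y) = 0.0038 dits. ✓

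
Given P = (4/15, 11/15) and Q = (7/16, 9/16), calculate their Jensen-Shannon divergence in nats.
0.0161 nats

Jensen-Shannon divergence is:
JSD(P||Q) = 0.5 × D_KL(P||M) + 0.5 × D_KL(Q||M)
where M = 0.5 × (P + Q) is the mixture distribution.

M = 0.5 × (4/15, 11/15) + 0.5 × (7/16, 9/16) = (0.352083, 0.647917)

D_KL(P||M) = 0.0167 nats
D_KL(Q||M) = 0.0155 nats

JSD(P||Q) = 0.5 × 0.0167 + 0.5 × 0.0155 = 0.0161 nats

Unlike KL divergence, JSD is symmetric and bounded: 0 ≤ JSD ≤ log(2).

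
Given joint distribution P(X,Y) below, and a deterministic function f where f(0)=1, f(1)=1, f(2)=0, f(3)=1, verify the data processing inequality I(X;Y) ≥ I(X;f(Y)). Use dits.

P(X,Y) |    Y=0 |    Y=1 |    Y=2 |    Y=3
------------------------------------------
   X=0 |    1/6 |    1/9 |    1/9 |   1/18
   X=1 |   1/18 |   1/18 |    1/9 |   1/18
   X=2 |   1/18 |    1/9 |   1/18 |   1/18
I(X;Y) = 0.0169, I(X;f(Y)) = 0.0065, inequality holds: 0.0169 ≥ 0.0065

Data Processing Inequality: For any Markov chain X → Y → Z, we have I(X;Y) ≥ I(X;Z).

Here Z = f(Y) is a deterministic function of Y, forming X → Y → Z.

Original I(X;Y) = 0.0169 dits

After applying f:
P(X,Z) where Z=f(Y):
- P(X,Z=0) = P(X,Y=2)
- P(X,Z=1) = P(X,Y=0) + P(X,Y=1) + P(X,Y=3)

I(X;Z) = I(X;f(Y)) = 0.0065 dits

Verification: 0.0169 ≥ 0.0065 ✓

Information cannot be created by processing; the function f can only lose information about X.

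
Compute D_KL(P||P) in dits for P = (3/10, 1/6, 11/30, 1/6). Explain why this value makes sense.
0.0000 dits

KL divergence satisfies the Gibbs inequality: D_KL(P||Q) ≥ 0 for all distributions P, Q.

D_KL(P||Q) = Σ p(x) log(p(x)/q(x))
Each term is p(x) × log_10(p(x)/p(x)) = p(x) × log_10(1) = 0, so the sum is 0.
D_KL(P||Q) = 0.0000 dits

When P = Q, the KL divergence is exactly 0, as there is no 'divergence' between identical distributions.

This non-negativity is a fundamental property: relative entropy cannot be negative because it measures how different Q is from P.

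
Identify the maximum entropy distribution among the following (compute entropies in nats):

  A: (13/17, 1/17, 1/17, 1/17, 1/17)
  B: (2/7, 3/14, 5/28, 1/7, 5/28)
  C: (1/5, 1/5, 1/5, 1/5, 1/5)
C

For a discrete distribution over n outcomes, entropy is maximized by the uniform distribution.

Computing entropies:
H(A) = 0.8718 nats
H(B) = 1.5813 nats
H(C) = 1.6094 nats

The uniform distribution (where all probabilities equal 1/5) achieves the maximum entropy of log_e(5) = 1.6094 nats.

Distribution C has the highest entropy.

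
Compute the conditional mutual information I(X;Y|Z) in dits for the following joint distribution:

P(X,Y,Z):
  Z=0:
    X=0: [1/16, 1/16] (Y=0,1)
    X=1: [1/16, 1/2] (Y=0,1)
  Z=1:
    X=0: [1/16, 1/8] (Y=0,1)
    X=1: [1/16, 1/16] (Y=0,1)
0.0206 dits

Conditional mutual information: I(X;Y|Z) = H(X|Z) + H(Y|Z) - H(X,Y|Z)

H(Z) = 0.2697
H(X,Z) = 0.5026 → H(X|Z) = 0.2329
H(Y,Z) = 0.5026 → H(Y|Z) = 0.2329
H(X,Y,Z) = 0.7149 → H(X,Y|Z) = 0.4452

I(X;Y|Z) = 0.2329 + 0.2329 - 0.4452 = 0.0206 dits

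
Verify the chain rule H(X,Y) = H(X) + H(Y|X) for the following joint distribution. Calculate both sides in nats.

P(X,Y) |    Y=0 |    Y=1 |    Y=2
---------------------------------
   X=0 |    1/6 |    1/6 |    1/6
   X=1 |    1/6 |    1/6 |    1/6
H(X,Y) = 1.7918, H(X) = 0.6931, H(Y|X) = 1.0986 (all in nats)

Chain rule: H(X,Y) = H(X) + H(Y|X)

Left side — joint entropy directly:
H(X,Y) = -Σ p(x,y) log p(x,y) = 1.7918 nats

Right side — compute H(Y|X) from the conditional distributions:
P(X) = (1/2, 1/2), so H(X) = 0.6931 nats
H(Y|X) = Σ_x P(X=x) · H(Y|X=x):
  P(Y|X=0) = (1/3, 1/3, 1/3), H(Y|X=0) = 1.0986, weight P(X=0) = 1/2
  P(Y|X=1) = (1/3, 1/3, 1/3), H(Y|X=1) = 1.0986, weight P(X=1) = 1/2
H(Y|X) = 1.0986 nats

H(X) + H(Y|X) = 0.6931 + 1.0986 = 1.7918 nats

Both sides equal 1.7918 nats. ✓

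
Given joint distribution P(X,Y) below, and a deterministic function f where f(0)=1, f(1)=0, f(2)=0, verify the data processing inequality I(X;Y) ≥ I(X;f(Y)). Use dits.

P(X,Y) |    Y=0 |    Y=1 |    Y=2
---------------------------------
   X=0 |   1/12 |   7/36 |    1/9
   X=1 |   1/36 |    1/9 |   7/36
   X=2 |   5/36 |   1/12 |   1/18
I(X;Y) = 0.0423, I(X;f(Y)) = 0.0313, inequality holds: 0.0423 ≥ 0.0313

Data Processing Inequality: For any Markov chain X → Y → Z, we have I(X;Y) ≥ I(X;Z).

Here Z = f(Y) is a deterministic function of Y, forming X → Y → Z.

Original I(X;Y) = 0.0423 dits

After applying f:
P(X,Z) where Z=f(Y):
- P(X,Z=0) = P(X,Y=1) + P(X,Y=2)
- P(X,Z=1) = P(X,Y=0)

I(X;Z) = I(X;f(Y)) = 0.0313 dits

Verification: 0.0423 ≥ 0.0313 ✓

Information cannot be created by processing; the function f can only lose information about X.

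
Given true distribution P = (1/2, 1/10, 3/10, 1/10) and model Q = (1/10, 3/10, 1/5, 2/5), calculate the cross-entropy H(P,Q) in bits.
2.6634 bits

Cross-entropy: H(P,Q) = -Σ p(x) log q(x)

Alternatively: H(P,Q) = H(P) + D_KL(P||Q)
H(P) = 1.6855 bits
D_KL(P||Q) = 0.9780 bits

H(P,Q) = 1.6855 + 0.9780 = 2.6634 bits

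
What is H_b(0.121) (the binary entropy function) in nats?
0.3689 nats

The binary entropy function is:
H(p) = -p log(p) - (1-p) log(1-p)

H(0.121) = -0.121 × log_e(0.121) - 0.879 × log_e(0.879)
H(0.121) = 0.3689 nats

Note: Binary entropy is maximized at p=0.5 (H=1 bit) and minimized at p=0 or p=1 (H=0).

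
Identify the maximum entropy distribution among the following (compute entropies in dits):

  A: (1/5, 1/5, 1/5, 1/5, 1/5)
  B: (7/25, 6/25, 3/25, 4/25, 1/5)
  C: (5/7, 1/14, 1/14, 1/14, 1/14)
A

For a discrete distribution over n outcomes, entropy is maximized by the uniform distribution.

Computing entropies:
H(A) = 0.6990 dits
H(B) = 0.6812 dits
H(C) = 0.4318 dits

The uniform distribution (where all probabilities equal 1/5) achieves the maximum entropy of log_10(5) = 0.6990 dits.

Distribution A has the highest entropy.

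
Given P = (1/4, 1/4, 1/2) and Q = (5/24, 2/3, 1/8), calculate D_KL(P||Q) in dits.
0.2143 dits

KL divergence: D_KL(P||Q) = Σ p(x) log(p(x)/q(x))

Computing term by term:
  x=0: 1/4 × log_10[(1/4)/(5/24)] = 1/4 × 0.0792 = 0.0198
  x=1: 1/4 × log_10[(1/4)/(2/3)] = 1/4 × -0.4260 = -0.1065
  x=2: 1/2 × log_10[(1/2)/(1/8)] = 1/2 × 0.6021 = 0.3010

D_KL(P||Q) = 0.2143 dits

Note: KL divergence is always non-negative and equals 0 iff P = Q.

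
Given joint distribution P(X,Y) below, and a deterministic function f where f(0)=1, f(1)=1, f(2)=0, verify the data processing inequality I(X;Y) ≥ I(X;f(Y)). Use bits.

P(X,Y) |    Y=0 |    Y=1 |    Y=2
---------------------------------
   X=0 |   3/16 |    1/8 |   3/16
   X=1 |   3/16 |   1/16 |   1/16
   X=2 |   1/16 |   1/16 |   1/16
I(X;Y) = 0.0399, I(X;f(Y)) = 0.0210, inequality holds: 0.0399 ≥ 0.0210

Data Processing Inequality: For any Markov chain X → Y → Z, we have I(X;Y) ≥ I(X;Z).

Here Z = f(Y) is a deterministic function of Y, forming X → Y → Z.

Original I(X;Y) = 0.0399 bits

After applying f:
P(X,Z) where Z=f(Y):
- P(X,Z=0) = P(X,Y=2)
- P(X,Z=1) = P(X,Y=0) + P(X,Y=1)

I(X;Z) = I(X;f(Y)) = 0.0210 bits

Verification: 0.0399 ≥ 0.0210 ✓

Information cannot be created by processing; the function f can only lose information about X.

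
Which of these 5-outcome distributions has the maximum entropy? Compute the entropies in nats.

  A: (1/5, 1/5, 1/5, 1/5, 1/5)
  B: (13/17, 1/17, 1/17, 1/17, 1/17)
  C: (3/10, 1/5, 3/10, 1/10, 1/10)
A

For a discrete distribution over n outcomes, entropy is maximized by the uniform distribution.

Computing entropies:
H(A) = 1.6094 nats
H(B) = 0.8718 nats
H(C) = 1.5048 nats

The uniform distribution (where all probabilities equal 1/5) achieves the maximum entropy of log_e(5) = 1.6094 nats.

Distribution A has the highest entropy.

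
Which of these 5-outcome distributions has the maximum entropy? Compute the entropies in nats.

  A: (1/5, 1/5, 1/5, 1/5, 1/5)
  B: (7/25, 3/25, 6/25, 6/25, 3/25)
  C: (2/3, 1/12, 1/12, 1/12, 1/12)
A

For a discrete distribution over n outcomes, entropy is maximized by the uniform distribution.

Computing entropies:
H(A) = 1.6094 nats
H(B) = 1.5503 nats
H(C) = 1.0986 nats

The uniform distribution (where all probabilities equal 1/5) achieves the maximum entropy of log_e(5) = 1.6094 nats.

Distribution A has the highest entropy.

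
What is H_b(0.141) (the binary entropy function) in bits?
0.5869 bits

The binary entropy function is:
H(p) = -p log(p) - (1-p) log(1-p)

H(0.141) = -0.141 × log_2(0.141) - 0.859 × log_2(0.859)
H(0.141) = 0.5869 bits

Note: Binary entropy is maximized at p=0.5 (H=1 bit) and minimized at p=0 or p=1 (H=0).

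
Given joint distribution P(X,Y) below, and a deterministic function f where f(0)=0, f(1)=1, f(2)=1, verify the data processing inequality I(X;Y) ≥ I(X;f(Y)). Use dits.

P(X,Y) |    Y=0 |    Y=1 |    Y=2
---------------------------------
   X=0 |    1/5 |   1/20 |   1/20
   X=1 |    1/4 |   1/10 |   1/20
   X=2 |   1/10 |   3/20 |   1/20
I(X;Y) = 0.0221, I(X;f(Y)) = 0.0181, inequality holds: 0.0221 ≥ 0.0181

Data Processing Inequality: For any Markov chain X → Y → Z, we have I(X;Y) ≥ I(X;Z).

Here Z = f(Y) is a deterministic function of Y, forming X → Y → Z.

Original I(X;Y) = 0.0221 dits

After applying f:
P(X,Z) where Z=f(Y):
- P(X,Z=0) = P(X,Y=0)
- P(X,Z=1) = P(X,Y=1) + P(X,Y=2)

I(X;Z) = I(X;f(Y)) = 0.0181 dits

Verification: 0.0221 ≥ 0.0181 ✓

Information cannot be created by processing; the function f can only lose information about X.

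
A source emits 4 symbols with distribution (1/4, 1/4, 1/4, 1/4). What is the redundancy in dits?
0.0000 dits

Redundancy measures how far a source is from maximum entropy:
R = H_max - H(X)

Maximum entropy for 4 symbols: H_max = log_10(4) = 0.6021 dits
Actual entropy: H(X) = 0.6021 dits
Redundancy: R = 0.6021 - 0.6021 = 0.0000 dits

This redundancy represents potential for compression: the source could be compressed by 0.0000 dits per symbol.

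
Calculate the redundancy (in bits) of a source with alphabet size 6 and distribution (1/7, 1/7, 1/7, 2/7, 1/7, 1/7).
0.0633 bits

Redundancy measures how far a source is from maximum entropy:
R = H_max - H(X)

Maximum entropy for 6 symbols: H_max = log_2(6) = 2.5850 bits
Actual entropy: H(X) = 2.5216 bits
Redundancy: R = 2.5850 - 2.5216 = 0.0633 bits

This redundancy represents potential for compression: the source could be compressed by 0.0633 bits per symbol.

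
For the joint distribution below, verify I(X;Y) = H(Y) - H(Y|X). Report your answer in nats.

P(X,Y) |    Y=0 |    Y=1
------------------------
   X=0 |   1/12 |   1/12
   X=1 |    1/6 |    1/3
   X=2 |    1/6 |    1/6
I(X;Y) = 0.0144 nats

Mutual information has multiple equivalent forms:
- I(X;Y) = H(X) - H(X|Y)
- I(X;Y) = H(Y) - H(Y|X)
- I(X;Y) = H(X) + H(Y) - H(X,Y)

Computing all quantities:
H(X) = 1.0114, H(Y) = 0.6792, H(X,Y) = 1.6762
H(X|Y) = 0.9970, H(Y|X) = 0.6648

Verification:
H(X) - H(X|Y) = 1.0114 - 0.9970 = 0.0144
H(Y) - H(Y|X) = 0.6792 - 0.6648 = 0.0144
H(X) + H(Y) - H(X,Y) = 1.0114 + 0.6792 - 1.6762 = 0.0144

All forms give I(X;Y) = 0.0144 nats. ✓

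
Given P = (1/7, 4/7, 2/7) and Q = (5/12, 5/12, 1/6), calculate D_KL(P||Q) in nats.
0.1816 nats

KL divergence: D_KL(P||Q) = Σ p(x) log(p(x)/q(x))

Computing term by term:
  x=0: 1/7 × log_e[(1/7)/(5/12)] = 1/7 × -1.0704 = -0.1529
  x=1: 4/7 × log_e[(4/7)/(5/12)] = 4/7 × 0.3159 = 0.1805
  x=2: 2/7 × log_e[(2/7)/(1/6)] = 2/7 × 0.5390 = 0.1540

D_KL(P||Q) = 0.1816 nats

Note: KL divergence is always non-negative and equals 0 iff P = Q.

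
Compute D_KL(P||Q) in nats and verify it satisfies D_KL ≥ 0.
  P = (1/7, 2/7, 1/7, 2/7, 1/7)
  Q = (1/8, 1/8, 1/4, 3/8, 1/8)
0.1167 nats

KL divergence satisfies the Gibbs inequality: D_KL(P||Q) ≥ 0 for all distributions P, Q.

D_KL(P||Q) = Σ p(x) log(p(x)/q(x))
Term by term:
  x=0: 1/7 × log_e[(1/7)/(1/8)] = 0.0191
  x=1: 2/7 × log_e[(2/7)/(1/8)] = 0.2362
  x=2: 1/7 × log_e[(1/7)/(1/4)] = -0.0799
  x=3: 2/7 × log_e[(2/7)/(3/8)] = -0.0777
  x=4: 1/7 × log_e[(1/7)/(1/8)] = 0.0191
D_KL(P||Q) = 0.1167 nats

D_KL(P||Q) = 0.1167 ≥ 0 ✓

This non-negativity is a fundamental property: relative entropy cannot be negative because it measures how different Q is from P.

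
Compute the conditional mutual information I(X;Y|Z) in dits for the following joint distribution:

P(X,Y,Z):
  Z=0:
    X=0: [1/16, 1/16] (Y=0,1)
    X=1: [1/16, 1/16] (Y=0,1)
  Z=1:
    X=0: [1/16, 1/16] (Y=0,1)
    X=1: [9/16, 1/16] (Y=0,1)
0.0209 dits

Conditional mutual information: I(X;Y|Z) = H(X|Z) + H(Y|Z) - H(X,Y|Z)

H(Z) = 0.2442
H(X,Z) = 0.4662 → H(X|Z) = 0.2220
H(Y,Z) = 0.4662 → H(Y|Z) = 0.2220
H(X,Y,Z) = 0.6674 → H(X,Y|Z) = 0.4231

I(X;Y|Z) = 0.2220 + 0.2220 - 0.4231 = 0.0209 dits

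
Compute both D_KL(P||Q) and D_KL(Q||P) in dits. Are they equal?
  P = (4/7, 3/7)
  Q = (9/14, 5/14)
D_KL(P||Q) = 0.0047, D_KL(Q||P) = 0.0046

KL divergence is not symmetric: D_KL(P||Q) ≠ D_KL(Q||P) in general.

D_KL(P||Q) = 0.0047 dits
D_KL(Q||P) = 0.0046 dits

No, they are not equal!

This asymmetry is why KL divergence is not a true distance metric.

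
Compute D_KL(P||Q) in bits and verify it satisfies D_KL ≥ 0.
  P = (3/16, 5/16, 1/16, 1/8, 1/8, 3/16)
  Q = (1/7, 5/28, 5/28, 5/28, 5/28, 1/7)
0.1761 bits

KL divergence satisfies the Gibbs inequality: D_KL(P||Q) ≥ 0 for all distributions P, Q.

D_KL(P||Q) = Σ p(x) log(p(x)/q(x))
Term by term:
  x=0: 3/16 × log_2[(3/16)/(1/7)] = 0.0736
  x=1: 5/16 × log_2[(5/16)/(5/28)] = 0.2523
  x=2: 1/16 × log_2[(1/16)/(5/28)] = -0.0947
  x=3: 1/8 × log_2[(1/8)/(5/28)] = -0.0643
  x=4: 1/8 × log_2[(1/8)/(5/28)] = -0.0643
  x=5: 3/16 × log_2[(3/16)/(1/7)] = 0.0736
D_KL(P||Q) = 0.1761 bits

D_KL(P||Q) = 0.1761 ≥ 0 ✓

This non-negativity is a fundamental property: relative entropy cannot be negative because it measures how different Q is from P.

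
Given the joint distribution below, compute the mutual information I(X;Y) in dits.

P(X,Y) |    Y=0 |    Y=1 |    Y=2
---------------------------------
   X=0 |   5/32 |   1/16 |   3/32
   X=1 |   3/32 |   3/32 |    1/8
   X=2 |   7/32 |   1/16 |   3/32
0.0127 dits

Mutual information: I(X;Y) = H(X) + H(Y) - H(X,Y)

Marginals:
P(X) = (5/16, 5/16, 3/8), H(X) = 0.4755 dits
P(Y) = (15/32, 7/32, 5/16), H(Y) = 0.4565 dits

Joint entropy: H(X,Y) = 0.9193 dits

I(X;Y) = 0.4755 + 0.4565 - 0.9193 = 0.0127 dits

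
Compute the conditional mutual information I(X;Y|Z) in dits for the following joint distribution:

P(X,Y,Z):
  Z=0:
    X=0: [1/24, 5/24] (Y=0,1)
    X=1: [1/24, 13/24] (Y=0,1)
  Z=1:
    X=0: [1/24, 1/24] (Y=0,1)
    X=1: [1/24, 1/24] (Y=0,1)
0.0035 dits

Conditional mutual information: I(X;Y|Z) = H(X|Z) + H(Y|Z) - H(X,Y|Z)

H(Z) = 0.1957
H(X,Z) = 0.4669 → H(X|Z) = 0.2713
H(Y,Z) = 0.3635 → H(Y|Z) = 0.1678
H(X,Y,Z) = 0.6312 → H(X,Y|Z) = 0.4355

I(X;Y|Z) = 0.2713 + 0.1678 - 0.4355 = 0.0035 dits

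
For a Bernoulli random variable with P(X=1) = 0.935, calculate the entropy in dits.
0.1045 dits

The binary entropy function is:
H(p) = -p log(p) - (1-p) log(1-p)

H(0.935) = -0.935 × log_10(0.935) - 0.065 × log_10(0.065)
H(0.935) = 0.1045 dits

Note: Binary entropy is maximized at p=0.5 (H=1 bit) and minimized at p=0 or p=1 (H=0).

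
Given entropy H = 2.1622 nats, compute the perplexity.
8.6902

Perplexity is e^H (or exp(H) for natural log).

H = 2.1622 nats
Perplexity = e^2.1622 = 8.6902

Interpretation: The model's uncertainty is equivalent to choosing uniformly among 8.7 options.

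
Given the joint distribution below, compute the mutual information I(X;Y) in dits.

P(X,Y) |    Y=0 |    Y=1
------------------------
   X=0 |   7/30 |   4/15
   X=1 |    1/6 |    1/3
0.0040 dits

Mutual information: I(X;Y) = H(X) + H(Y) - H(X,Y)

Marginals:
P(X) = (1/2, 1/2), H(X) = 0.3010 dits
P(Y) = (2/5, 3/5), H(Y) = 0.2923 dits

Joint entropy: H(X,Y) = 0.5893 dits

I(X;Y) = 0.3010 + 0.2923 - 0.5893 = 0.0040 dits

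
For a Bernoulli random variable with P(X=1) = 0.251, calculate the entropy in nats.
0.5634 nats

The binary entropy function is:
H(p) = -p log(p) - (1-p) log(1-p)

H(0.251) = -0.251 × log_e(0.251) - 0.749 × log_e(0.749)
H(0.251) = 0.5634 nats

Note: Binary entropy is maximized at p=0.5 (H=1 bit) and minimized at p=0 or p=1 (H=0).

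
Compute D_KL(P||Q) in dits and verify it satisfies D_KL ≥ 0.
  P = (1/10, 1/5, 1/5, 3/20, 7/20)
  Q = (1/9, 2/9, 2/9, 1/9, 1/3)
0.0041 dits

KL divergence satisfies the Gibbs inequality: D_KL(P||Q) ≥ 0 for all distributions P, Q.

D_KL(P||Q) = Σ p(x) log(p(x)/q(x))
Term by term:
  x=0: 1/10 × log_10[(1/10)/(1/9)] = -0.0046
  x=1: 1/5 × log_10[(1/5)/(2/9)] = -0.0092
  x=2: 1/5 × log_10[(1/5)/(2/9)] = -0.0092
  x=3: 3/20 × log_10[(3/20)/(1/9)] = 0.0196
  x=4: 7/20 × log_10[(7/20)/(1/3)] = 0.0074
D_KL(P||Q) = 0.0041 dits

D_KL(P||Q) = 0.0041 ≥ 0 ✓

This non-negativity is a fundamental property: relative entropy cannot be negative because it measures how different Q is from P.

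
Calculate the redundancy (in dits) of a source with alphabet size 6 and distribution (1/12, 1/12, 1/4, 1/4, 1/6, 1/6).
0.0379 dits

Redundancy measures how far a source is from maximum entropy:
R = H_max - H(X)

Maximum entropy for 6 symbols: H_max = log_10(6) = 0.7782 dits
Actual entropy: H(X) = 0.7403 dits
Redundancy: R = 0.7782 - 0.7403 = 0.0379 dits

This redundancy represents potential for compression: the source could be compressed by 0.0379 dits per symbol.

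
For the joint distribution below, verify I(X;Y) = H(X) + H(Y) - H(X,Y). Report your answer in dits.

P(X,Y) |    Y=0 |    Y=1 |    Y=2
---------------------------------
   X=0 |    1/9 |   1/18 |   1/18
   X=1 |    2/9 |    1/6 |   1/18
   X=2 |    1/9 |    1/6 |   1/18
I(X;Y) = 0.0109 dits

Mutual information has multiple equivalent forms:
- I(X;Y) = H(X) - H(X|Y)
- I(X;Y) = H(Y) - H(Y|X)
- I(X;Y) = H(X) + H(Y) - H(X,Y)

Computing all quantities:
H(X) = 0.4607, H(Y) = 0.4457, H(X,Y) = 0.8955
H(X|Y) = 0.4498, H(Y|X) = 0.4348

Verification:
H(X) - H(X|Y) = 0.4607 - 0.4498 = 0.0109
H(Y) - H(Y|X) = 0.4457 - 0.4348 = 0.0109
H(X) + H(Y) - H(X,Y) = 0.4607 + 0.4457 - 0.8955 = 0.0109

All forms give I(X;Y) = 0.0109 dits. ✓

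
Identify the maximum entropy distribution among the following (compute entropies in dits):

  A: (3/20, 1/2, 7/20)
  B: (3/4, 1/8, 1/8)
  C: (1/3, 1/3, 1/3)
C

For a discrete distribution over n outcomes, entropy is maximized by the uniform distribution.

Computing entropies:
H(A) = 0.4337 dits
H(B) = 0.3195 dits
H(C) = 0.4771 dits

The uniform distribution (where all probabilities equal 1/3) achieves the maximum entropy of log_10(3) = 0.4771 dits.

Distribution C has the highest entropy.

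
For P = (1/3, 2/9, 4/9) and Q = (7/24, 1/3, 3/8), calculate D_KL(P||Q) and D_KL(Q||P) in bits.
D_KL(P||Q) = 0.0432, D_KL(Q||P) = 0.0469

KL divergence is not symmetric: D_KL(P||Q) ≠ D_KL(Q||P) in general.

D_KL(P||Q) = 0.0432 bits
D_KL(Q||P) = 0.0469 bits

No, they are not equal!

This asymmetry is why KL divergence is not a true distance metric.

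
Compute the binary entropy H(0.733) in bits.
0.8371 bits

The binary entropy function is:
H(p) = -p log(p) - (1-p) log(1-p)

H(0.733) = -0.733 × log_2(0.733) - 0.267 × log_2(0.267)
H(0.733) = 0.8371 bits

Note: Binary entropy is maximized at p=0.5 (H=1 bit) and minimized at p=0 or p=1 (H=0).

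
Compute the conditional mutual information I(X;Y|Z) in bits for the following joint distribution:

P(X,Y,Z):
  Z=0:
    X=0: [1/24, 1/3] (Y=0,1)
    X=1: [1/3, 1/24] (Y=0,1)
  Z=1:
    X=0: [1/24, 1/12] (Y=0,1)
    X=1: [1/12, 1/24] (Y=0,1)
0.3930 bits

Conditional mutual information: I(X;Y|Z) = H(X|Z) + H(Y|Z) - H(X,Y|Z)

H(Z) = 0.8113
H(X,Z) = 1.8113 → H(X|Z) = 1.0000
H(Y,Z) = 1.8113 → H(Y|Z) = 1.0000
H(X,Y,Z) = 2.4183 → H(X,Y|Z) = 1.6070

I(X;Y|Z) = 1.0000 + 1.0000 - 1.6070 = 0.3930 bits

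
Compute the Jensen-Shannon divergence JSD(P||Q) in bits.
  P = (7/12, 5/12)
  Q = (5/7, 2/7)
0.0136 bits

Jensen-Shannon divergence is:
JSD(P||Q) = 0.5 × D_KL(P||M) + 0.5 × D_KL(Q||M)
where M = 0.5 × (P + Q) is the mixture distribution.

M = 0.5 × (7/12, 5/12) + 0.5 × (5/7, 2/7) = (0.64881, 0.35119)

D_KL(P||M) = 0.0132 bits
D_KL(Q||M) = 0.0140 bits

JSD(P||Q) = 0.5 × 0.0132 + 0.5 × 0.0140 = 0.0136 bits

Unlike KL divergence, JSD is symmetric and bounded: 0 ≤ JSD ≤ log(2).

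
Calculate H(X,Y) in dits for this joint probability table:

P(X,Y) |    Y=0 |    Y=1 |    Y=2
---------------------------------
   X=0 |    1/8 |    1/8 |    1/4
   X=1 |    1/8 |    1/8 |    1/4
0.7526 dits

Joint entropy is H(X,Y) = -Σ_{x,y} p(x,y) log p(x,y).

Summing over all non-zero entries:
H(X,Y) = -[1/8·log_10(1/8) + 1/8·log_10(1/8) + 1/4·log_10(1/4) + 1/8·log_10(1/8) + 1/8·log_10(1/8) + 1/4·log_10(1/4)]
H(X,Y) = 0.7526 dits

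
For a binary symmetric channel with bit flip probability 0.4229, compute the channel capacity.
0.0172 bits

For a binary symmetric channel (BSC) with error probability p:
Capacity C = 1 - H(p) bits per symbol

where H(p) = -p log₂(p) - (1-p) log₂(1-p) is the binary entropy function.

H(0.4229) = 0.9828 bits
C = 1 - 0.9828 = 0.0172 bits per symbol

This means we can reliably transmit up to 0.0172 bits of information per channel use.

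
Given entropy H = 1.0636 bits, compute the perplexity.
2.0901

Perplexity is 2^H (or exp(H) for natural log).

H = 1.0636 bits
Perplexity = 2^1.0636 = 2.0901

Interpretation: The model's uncertainty is equivalent to choosing uniformly among 2.1 options.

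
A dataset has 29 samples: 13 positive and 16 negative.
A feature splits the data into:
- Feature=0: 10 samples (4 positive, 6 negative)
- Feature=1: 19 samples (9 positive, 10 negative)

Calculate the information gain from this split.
0.0036 bits

Information Gain = H(Y) - H(Y|Feature)

Before split:
P(positive) = 13/29 = 0.4483
H(Y) = 0.9923 bits

After split:
Feature=0: H = 0.9710 bits (weight = 10/29)
Feature=1: H = 0.9980 bits (weight = 19/29)
H(Y|Feature) = (10/29)×0.9710 + (19/29)×0.9980 = 0.9887 bits

Information Gain = 0.9923 - 0.9887 = 0.0036 bits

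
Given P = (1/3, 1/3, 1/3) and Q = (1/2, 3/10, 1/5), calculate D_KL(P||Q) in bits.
0.1013 bits

KL divergence: D_KL(P||Q) = Σ p(x) log(p(x)/q(x))

Computing term by term:
  x=0: 1/3 × log_2[(1/3)/(1/2)] = 1/3 × -0.5850 = -0.1950
  x=1: 1/3 × log_2[(1/3)/(3/10)] = 1/3 × 0.1520 = 0.0507
  x=2: 1/3 × log_2[(1/3)/(1/5)] = 1/3 × 0.7370 = 0.2457

D_KL(P||Q) = 0.1013 bits

Note: KL divergence is always non-negative and equals 0 iff P = Q.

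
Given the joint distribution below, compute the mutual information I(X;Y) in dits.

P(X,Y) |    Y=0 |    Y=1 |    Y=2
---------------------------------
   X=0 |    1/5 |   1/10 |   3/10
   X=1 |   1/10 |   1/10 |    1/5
0.0030 dits

Mutual information: I(X;Y) = H(X) + H(Y) - H(X,Y)

Marginals:
P(X) = (3/5, 2/5), H(X) = 0.2923 dits
P(Y) = (3/10, 1/5, 1/2), H(Y) = 0.4472 dits

Joint entropy: H(X,Y) = 0.7365 dits

I(X;Y) = 0.2923 + 0.4472 - 0.7365 = 0.0030 dits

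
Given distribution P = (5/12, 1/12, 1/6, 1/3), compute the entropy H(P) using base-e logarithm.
1.2367 nats

Shannon entropy is H(X) = -Σ p(x) log p(x).

For P = (5/12, 1/12, 1/6, 1/3):
H = -5/12 × log_e(5/12) -1/12 × log_e(1/12) -1/6 × log_e(1/6) -1/3 × log_e(1/3)
H = 1.2367 nats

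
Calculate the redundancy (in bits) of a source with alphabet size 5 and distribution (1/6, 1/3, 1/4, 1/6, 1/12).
0.1332 bits

Redundancy measures how far a source is from maximum entropy:
R = H_max - H(X)

Maximum entropy for 5 symbols: H_max = log_2(5) = 2.3219 bits
Actual entropy: H(X) = 2.1887 bits
Redundancy: R = 2.3219 - 2.1887 = 0.1332 bits

This redundancy represents potential for compression: the source could be compressed by 0.1332 bits per symbol.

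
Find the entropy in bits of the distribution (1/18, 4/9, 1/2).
1.2516 bits

Shannon entropy is H(X) = -Σ p(x) log p(x).

For P = (1/18, 4/9, 1/2):
H = -1/18 × log_2(1/18) -4/9 × log_2(4/9) -1/2 × log_2(1/2)
H = 1.2516 bits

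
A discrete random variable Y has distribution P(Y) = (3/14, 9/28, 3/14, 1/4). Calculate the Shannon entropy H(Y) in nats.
1.3716 nats

Shannon entropy is H(X) = -Σ p(x) log p(x).

For P = (3/14, 9/28, 3/14, 1/4):
H = -3/14 × log_e(3/14) -9/28 × log_e(9/28) -3/14 × log_e(3/14) -1/4 × log_e(1/4)
H = 1.3716 nats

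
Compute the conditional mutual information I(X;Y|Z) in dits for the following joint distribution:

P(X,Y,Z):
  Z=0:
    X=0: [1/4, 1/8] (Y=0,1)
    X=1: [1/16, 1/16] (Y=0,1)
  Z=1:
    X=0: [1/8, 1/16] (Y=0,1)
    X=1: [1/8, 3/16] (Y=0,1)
0.0097 dits

Conditional mutual information: I(X;Y|Z) = H(X|Z) + H(Y|Z) - H(X,Y|Z)

H(Z) = 0.3010
H(X,Z) = 0.5668 → H(X|Z) = 0.2658
H(Y,Z) = 0.5952 → H(Y|Z) = 0.2942
H(X,Y,Z) = 0.8513 → H(X,Y|Z) = 0.5502

I(X;Y|Z) = 0.2658 + 0.2942 - 0.5502 = 0.0097 dits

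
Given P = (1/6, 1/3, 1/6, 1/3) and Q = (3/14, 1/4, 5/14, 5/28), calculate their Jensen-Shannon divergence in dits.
0.0148 dits

Jensen-Shannon divergence is:
JSD(P||Q) = 0.5 × D_KL(P||M) + 0.5 × D_KL(Q||M)
where M = 0.5 × (P + Q) is the mixture distribution.

M = 0.5 × (1/6, 1/3, 1/6, 1/3) + 0.5 × (3/14, 1/4, 5/14, 5/28) = (4/21, 7/24, 0.261905, 0.255952)

D_KL(P||M) = 0.0152 dits
D_KL(Q||M) = 0.0144 dits

JSD(P||Q) = 0.5 × 0.0152 + 0.5 × 0.0144 = 0.0148 dits

Unlike KL divergence, JSD is symmetric and bounded: 0 ≤ JSD ≤ log(2).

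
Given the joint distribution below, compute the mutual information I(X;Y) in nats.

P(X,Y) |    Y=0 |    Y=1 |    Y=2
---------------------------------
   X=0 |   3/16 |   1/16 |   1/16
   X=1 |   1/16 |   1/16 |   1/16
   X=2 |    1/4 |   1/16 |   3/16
0.0338 nats

Mutual information: I(X;Y) = H(X) + H(Y) - H(X,Y)

Marginals:
P(X) = (5/16, 3/16, 1/2), H(X) = 1.0239 nats
P(Y) = (1/2, 3/16, 5/16), H(Y) = 1.0239 nats

Joint entropy: H(X,Y) = 2.0140 nats

I(X;Y) = 1.0239 + 1.0239 - 2.0140 = 0.0338 nats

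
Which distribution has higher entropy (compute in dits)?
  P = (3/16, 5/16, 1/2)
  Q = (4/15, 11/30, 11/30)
Q

Computing entropies in dits:
H(P) = 0.4447
H(Q) = 0.4726

Distribution Q has higher entropy.

Intuition: The distribution closer to uniform (more spread out) has higher entropy.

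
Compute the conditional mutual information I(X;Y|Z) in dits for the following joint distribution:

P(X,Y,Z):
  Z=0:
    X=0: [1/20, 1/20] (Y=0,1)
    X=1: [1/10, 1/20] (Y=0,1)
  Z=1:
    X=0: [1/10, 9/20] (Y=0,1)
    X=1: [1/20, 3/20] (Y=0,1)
0.0024 dits

Conditional mutual information: I(X;Y|Z) = H(X|Z) + H(Y|Z) - H(X,Y|Z)

H(Z) = 0.2442
H(X,Z) = 0.5062 → H(X|Z) = 0.2620
H(Y,Z) = 0.4803 → H(Y|Z) = 0.2361
H(X,Y,Z) = 0.7398 → H(X,Y|Z) = 0.4956

I(X;Y|Z) = 0.2620 + 0.2361 - 0.4956 = 0.0024 dits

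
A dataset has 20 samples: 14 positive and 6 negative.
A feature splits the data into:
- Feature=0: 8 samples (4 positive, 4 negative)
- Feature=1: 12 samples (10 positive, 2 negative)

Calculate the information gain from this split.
0.0913 bits

Information Gain = H(Y) - H(Y|Feature)

Before split:
P(positive) = 14/20 = 0.7000
H(Y) = 0.8813 bits

After split:
Feature=0: H = 1.0000 bits (weight = 8/20)
Feature=1: H = 0.6500 bits (weight = 12/20)
H(Y|Feature) = (8/20)×1.0000 + (12/20)×0.6500 = 0.7900 bits

Information Gain = 0.8813 - 0.7900 = 0.0913 bits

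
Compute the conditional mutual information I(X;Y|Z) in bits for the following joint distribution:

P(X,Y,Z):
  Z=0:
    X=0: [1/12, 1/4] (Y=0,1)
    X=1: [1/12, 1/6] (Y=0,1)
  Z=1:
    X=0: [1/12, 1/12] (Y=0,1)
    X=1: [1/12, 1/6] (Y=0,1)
0.0118 bits

Conditional mutual information: I(X;Y|Z) = H(X|Z) + H(Y|Z) - H(X,Y|Z)

H(Z) = 0.9799
H(X,Z) = 1.9591 → H(X|Z) = 0.9793
H(Y,Z) = 1.8879 → H(Y|Z) = 0.9080
H(X,Y,Z) = 2.8554 → H(X,Y|Z) = 1.8755

I(X;Y|Z) = 0.9793 + 0.9080 - 1.8755 = 0.0118 bits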